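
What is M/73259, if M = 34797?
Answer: 34797/73259 ≈ 0.47499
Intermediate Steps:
M/73259 = 34797/73259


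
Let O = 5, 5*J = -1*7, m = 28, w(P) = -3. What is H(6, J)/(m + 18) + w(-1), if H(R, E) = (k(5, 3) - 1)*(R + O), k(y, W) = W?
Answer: -58/23 ≈ -2.5217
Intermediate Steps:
J = -7/5 (J = (-1*7)/5 = (⅕)*(-7) = -7/5 ≈ -1.4000)
H(R, E) = 10 + 2*R (H(R, E) = (3 - 1)*(R + 5) = 2*(5 + R) = 10 + 2*R)
H(6, J)/(m + 18) + w(-1) = (10 + 2*6)/(28 + 18) - 3 = (10 + 12)/46 - 3 = (1/46)*22 - 3 = 11/23 - 3 = -58/23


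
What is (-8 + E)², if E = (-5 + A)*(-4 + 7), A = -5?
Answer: 1444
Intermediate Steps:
E = -30 (E = (-5 - 5)*(-4 + 7) = -10*3 = -30)
(-8 + E)² = (-8 - 30)² = (-38)² = 1444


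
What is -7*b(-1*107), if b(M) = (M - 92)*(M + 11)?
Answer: -133728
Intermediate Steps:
b(M) = (-92 + M)*(11 + M)
-7*b(-1*107) = -7*(-1012 + (-1*107)² - (-81)*107) = -7*(-1012 + (-107)² - 81*(-107)) = -7*(-1012 + 11449 + 8667) = -7*19104 = -133728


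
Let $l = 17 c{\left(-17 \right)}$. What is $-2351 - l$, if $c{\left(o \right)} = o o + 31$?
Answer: $-7791$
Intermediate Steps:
$c{\left(o \right)} = 31 + o^{2}$ ($c{\left(o \right)} = o^{2} + 31 = 31 + o^{2}$)
$l = 5440$ ($l = 17 \left(31 + \left(-17\right)^{2}\right) = 17 \left(31 + 289\right) = 17 \cdot 320 = 5440$)
$-2351 - l = -2351 - 5440 = -7791$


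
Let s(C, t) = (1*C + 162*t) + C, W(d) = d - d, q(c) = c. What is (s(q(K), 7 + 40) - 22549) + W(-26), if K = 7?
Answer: -14921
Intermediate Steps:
W(d) = 0
s(C, t) = 2*C + 162*t (s(C, t) = (C + 162*t) + C = 2*C + 162*t)
(s(q(K), 7 + 40) - 22549) + W(-26) = ((2*7 + 162*(7 + 40)) - 22549) + 0 = ((14 + 162*47) - 22549) + 0 = ((14 + 7614) - 22549) + 0 = (7628 - 22549) + 0 = -14921 + 0 = -14921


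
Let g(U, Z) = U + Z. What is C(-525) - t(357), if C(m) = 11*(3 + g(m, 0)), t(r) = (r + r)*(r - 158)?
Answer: -147828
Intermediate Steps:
t(r) = 2*r*(-158 + r) (t(r) = (2*r)*(-158 + r) = 2*r*(-158 + r))
C(m) = 33 + 11*m (C(m) = 11*(3 + (m + 0)) = 11*(3 + m) = 33 + 11*m)
C(-525) - t(357) = (33 + 11*(-525)) - 2*357*(-158 + 357) = (33 - 5775) - 2*357*199 = -5742 - 1*142086 = -5742 - 142086 = -147828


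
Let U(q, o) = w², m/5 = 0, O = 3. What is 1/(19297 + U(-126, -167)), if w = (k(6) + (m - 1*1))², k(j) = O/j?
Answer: 16/308753 ≈ 5.1821e-5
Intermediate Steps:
m = 0 (m = 5*0 = 0)
k(j) = 3/j
w = ¼ (w = (3/6 + (0 - 1*1))² = (3*(⅙) + (0 - 1))² = (½ - 1)² = (-½)² = ¼ ≈ 0.25000)
U(q, o) = 1/16 (U(q, o) = (¼)² = 1/16)
1/(19297 + U(-126, -167)) = 1/(19297 + 1/16) = 1/(308753/16) = 16/308753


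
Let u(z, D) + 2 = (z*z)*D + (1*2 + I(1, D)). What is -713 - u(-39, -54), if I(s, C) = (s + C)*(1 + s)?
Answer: 81527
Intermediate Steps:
I(s, C) = (1 + s)*(C + s) (I(s, C) = (C + s)*(1 + s) = (1 + s)*(C + s))
u(z, D) = 2 + 2*D + D*z**2 (u(z, D) = -2 + ((z*z)*D + (1*2 + (D + 1 + 1**2 + D*1))) = -2 + (z**2*D + (2 + (D + 1 + 1 + D))) = -2 + (D*z**2 + (2 + (2 + 2*D))) = -2 + (D*z**2 + (4 + 2*D)) = -2 + (4 + 2*D + D*z**2) = 2 + 2*D + D*z**2)
-713 - u(-39, -54) = -713 - (2 + 2*(-54) - 54*(-39)**2) = -713 - (2 - 108 - 54*1521) = -713 - (2 - 108 - 82134) = -713 - 1*(-82240) = -713 + 82240 = 81527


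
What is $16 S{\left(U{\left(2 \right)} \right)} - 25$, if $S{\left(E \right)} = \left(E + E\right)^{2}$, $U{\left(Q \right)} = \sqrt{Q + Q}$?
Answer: $231$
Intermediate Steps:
$U{\left(Q \right)} = \sqrt{2} \sqrt{Q}$ ($U{\left(Q \right)} = \sqrt{2 Q} = \sqrt{2} \sqrt{Q}$)
$S{\left(E \right)} = 4 E^{2}$ ($S{\left(E \right)} = \left(2 E\right)^{2} = 4 E^{2}$)
$16 S{\left(U{\left(2 \right)} \right)} - 25 = 16 \cdot 4 \left(\sqrt{2} \sqrt{2}\right)^{2} - 25 = 16 \cdot 4 \cdot 2^{2} - 25 = 16 \cdot 4 \cdot 4 - 25 = 16 \cdot 16 - 25 = 256 - 25 = 231$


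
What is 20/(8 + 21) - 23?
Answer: -647/29 ≈ -22.310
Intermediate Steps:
20/(8 + 21) - 23 = 20/29 - 23 = -647/29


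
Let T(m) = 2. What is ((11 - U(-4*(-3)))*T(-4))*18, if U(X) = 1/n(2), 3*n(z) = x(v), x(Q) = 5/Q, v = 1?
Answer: 1872/5 ≈ 374.40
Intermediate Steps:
n(z) = 5/3 (n(z) = (5/1)/3 = (5*1)/3 = (⅓)*5 = 5/3)
U(X) = ⅗ (U(X) = 1/(5/3) = ⅗)
((11 - U(-4*(-3)))*T(-4))*18 = ((11 - 1*⅗)*2)*18 = ((11 - ⅗)*2)*18 = ((52/5)*2)*18 = (104/5)*18 = 1872/5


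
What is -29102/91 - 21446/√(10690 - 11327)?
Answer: -29102/91 + 21446*I*√13/91 ≈ -319.8 + 849.72*I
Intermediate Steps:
-29102/91 - 21446/√(10690 - 11327) = -29102*1/91 - 21446*(-I*√13/91) = -29102/91 - 21446*(-I*√13/91) = -29102/91 - (-21446)*I*√13/91 = -29102/91 + 21446*I*√13/91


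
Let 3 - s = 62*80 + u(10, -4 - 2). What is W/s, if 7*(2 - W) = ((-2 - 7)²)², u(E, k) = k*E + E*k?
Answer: 6547/33859 ≈ 0.19336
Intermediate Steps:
u(E, k) = 2*E*k (u(E, k) = E*k + E*k = 2*E*k)
W = -6547/7 (W = 2 - (-2 - 7)⁴/7 = 2 - ((-9)²)²/7 = 2 - ⅐*81² = 2 - ⅐*6561 = 2 - 6561/7 = -6547/7 ≈ -935.29)
s = -4837 (s = 3 - (62*80 + 2*10*(-4 - 2)) = 3 - (4960 + 2*10*(-6)) = 3 - (4960 - 120) = 3 - 1*4840 = 3 - 4840 = -4837)
W/s = -6547/7/(-4837) = -6547/7*(-1/4837) = 6547/33859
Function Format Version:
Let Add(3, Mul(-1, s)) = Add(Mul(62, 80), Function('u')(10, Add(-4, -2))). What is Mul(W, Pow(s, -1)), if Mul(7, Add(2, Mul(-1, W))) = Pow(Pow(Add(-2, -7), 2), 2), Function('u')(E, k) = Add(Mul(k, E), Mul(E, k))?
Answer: Rational(6547, 33859) ≈ 0.19336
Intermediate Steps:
Function('u')(E, k) = Mul(2, E, k) (Function('u')(E, k) = Add(Mul(E, k), Mul(E, k)) = Mul(2, E, k))
W = Rational(-6547, 7) (W = Add(2, Mul(Rational(-1, 7), Pow(Pow(Add(-2, -7), 2), 2))) = Add(2, Mul(Rational(-1, 7), Pow(Pow(-9, 2), 2))) = Add(2, Mul(Rational(-1, 7), Pow(81, 2))) = Add(2, Mul(Rational(-1, 7), 6561)) = Add(2, Rational(-6561, 7)) = Rational(-6547, 7) ≈ -935.29)
s = -4837 (s = Add(3, Mul(-1, Add(Mul(62, 80), Mul(2, 10, Add(-4, -2))))) = Add(3, Mul(-1, Add(4960, Mul(2, 10, -6)))) = Add(3, Mul(-1, Add(4960, -120))) = Add(3, Mul(-1, 4840)) = Add(3, -4840) = -4837)
Mul(W, Pow(s, -1)) = Mul(Rational(-6547, 7), Pow(-4837, -1)) = Mul(Rational(-6547, 7), Rational(-1, 4837)) = Rational(6547, 33859)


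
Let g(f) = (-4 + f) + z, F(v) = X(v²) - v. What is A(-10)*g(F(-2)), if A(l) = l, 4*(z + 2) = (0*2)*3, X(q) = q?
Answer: 0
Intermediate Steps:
F(v) = v² - v
z = -2 (z = -2 + ((0*2)*3)/4 = -2 + (0*3)/4 = -2 + (¼)*0 = -2 + 0 = -2)
g(f) = -6 + f (g(f) = (-4 + f) - 2 = -6 + f)
A(-10)*g(F(-2)) = -10*(-6 - 2*(-1 - 2)) = -10*(-6 - 2*(-3)) = -10*(-6 + 6) = -10*0 = 0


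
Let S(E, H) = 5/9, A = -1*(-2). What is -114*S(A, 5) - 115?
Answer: -535/3 ≈ -178.33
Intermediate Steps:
A = 2
S(E, H) = 5/9 (S(E, H) = 5*(1/9) = 5/9)
-114*S(A, 5) - 115 = -114*5/9 - 115 = -190/3 - 115 = -535/3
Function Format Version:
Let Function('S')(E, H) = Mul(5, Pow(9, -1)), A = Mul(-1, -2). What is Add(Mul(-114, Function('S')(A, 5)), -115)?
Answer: Rational(-535, 3) ≈ -178.33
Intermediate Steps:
A = 2
Function('S')(E, H) = Rational(5, 9) (Function('S')(E, H) = Mul(5, Rational(1, 9)) = Rational(5, 9))
Add(Mul(-114, Function('S')(A, 5)), -115) = Add(Mul(-114, Rational(5, 9)), -115) = Add(Rational(-190, 3), -115) = Rational(-535, 3)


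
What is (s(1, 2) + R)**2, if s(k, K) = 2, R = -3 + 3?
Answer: 4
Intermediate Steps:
R = 0
(s(1, 2) + R)**2 = (2 + 0)**2 = 2**2 = 4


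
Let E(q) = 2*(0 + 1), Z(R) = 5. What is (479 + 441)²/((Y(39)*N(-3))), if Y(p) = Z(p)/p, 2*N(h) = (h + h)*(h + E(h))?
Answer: 2200640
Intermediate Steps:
E(q) = 2 (E(q) = 2*1 = 2)
N(h) = h*(2 + h) (N(h) = ((h + h)*(h + 2))/2 = ((2*h)*(2 + h))/2 = (2*h*(2 + h))/2 = h*(2 + h))
Y(p) = 5/p
(479 + 441)²/((Y(39)*N(-3))) = (479 + 441)²/(((5/39)*(-3*(2 - 3)))) = 920²/(((5*(1/39))*(-3*(-1)))) = 846400/(((5/39)*3)) = 846400/(5/13) = 846400*(13/5) = 2200640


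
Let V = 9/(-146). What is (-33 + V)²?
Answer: 23299929/21316 ≈ 1093.1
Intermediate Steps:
V = -9/146 (V = 9*(-1/146) = -9/146 ≈ -0.061644)
(-33 + V)² = (-33 - 9/146)² = (-4827/146)² = 23299929/21316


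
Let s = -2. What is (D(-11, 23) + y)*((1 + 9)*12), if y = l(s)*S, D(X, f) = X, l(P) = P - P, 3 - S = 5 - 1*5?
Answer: -1320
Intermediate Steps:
S = 3 (S = 3 - (5 - 1*5) = 3 - (5 - 5) = 3 - 1*0 = 3 + 0 = 3)
l(P) = 0
y = 0 (y = 0*3 = 0)
(D(-11, 23) + y)*((1 + 9)*12) = (-11 + 0)*((1 + 9)*12) = -110*12 = -11*120 = -1320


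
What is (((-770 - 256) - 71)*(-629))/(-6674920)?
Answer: -690013/6674920 ≈ -0.10337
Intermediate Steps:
(((-770 - 256) - 71)*(-629))/(-6674920) = ((-1026 - 71)*(-629))*(-1/6674920) = -1097*(-629)*(-1/6674920) = 690013*(-1/6674920) = -690013/6674920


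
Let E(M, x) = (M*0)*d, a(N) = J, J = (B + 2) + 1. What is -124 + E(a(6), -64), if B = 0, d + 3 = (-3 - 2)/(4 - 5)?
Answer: -124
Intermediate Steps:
d = 2 (d = -3 + (-3 - 2)/(4 - 5) = -3 - 5/(-1) = -3 - 5*(-1) = -3 + 5 = 2)
J = 3 (J = (0 + 2) + 1 = 2 + 1 = 3)
a(N) = 3
E(M, x) = 0 (E(M, x) = (M*0)*2 = 0*2 = 0)
-124 + E(a(6), -64) = -124 + 0 = -124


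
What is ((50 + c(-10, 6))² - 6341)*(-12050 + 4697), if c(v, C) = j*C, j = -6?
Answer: 45184185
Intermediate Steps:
c(v, C) = -6*C
((50 + c(-10, 6))² - 6341)*(-12050 + 4697) = ((50 - 6*6)² - 6341)*(-12050 + 4697) = ((50 - 36)² - 6341)*(-7353) = (14² - 6341)*(-7353) = (196 - 6341)*(-7353) = -6145*(-7353) = 45184185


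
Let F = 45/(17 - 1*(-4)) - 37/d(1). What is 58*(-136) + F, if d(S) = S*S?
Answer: -55460/7 ≈ -7922.9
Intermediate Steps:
d(S) = S²
F = -244/7 (F = 45/(17 - 1*(-4)) - 37/(1²) = 45/(17 + 4) - 37/1 = 45/21 - 37*1 = 45*(1/21) - 37 = 15/7 - 37 = -244/7 ≈ -34.857)
58*(-136) + F = 58*(-136) - 244/7 = -7888 - 244/7 = -55460/7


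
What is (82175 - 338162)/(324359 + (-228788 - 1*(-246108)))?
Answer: -85329/113893 ≈ -0.74920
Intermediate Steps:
(82175 - 338162)/(324359 + (-228788 - 1*(-246108))) = -255987/(324359 + (-228788 + 246108)) = -255987/(324359 + 17320) = -255987/341679 = -255987*1/341679 = -85329/113893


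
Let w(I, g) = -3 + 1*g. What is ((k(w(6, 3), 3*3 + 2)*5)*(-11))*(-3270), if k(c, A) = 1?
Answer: 179850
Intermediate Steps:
w(I, g) = -3 + g
((k(w(6, 3), 3*3 + 2)*5)*(-11))*(-3270) = ((1*5)*(-11))*(-3270) = (5*(-11))*(-3270) = -55*(-3270) = 179850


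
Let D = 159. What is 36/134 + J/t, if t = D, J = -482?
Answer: -29432/10653 ≈ -2.7628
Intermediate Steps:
t = 159
36/134 + J/t = 36/134 - 482/159 = 36*(1/134) - 482*1/159 = 18/67 - 482/159 = -29432/10653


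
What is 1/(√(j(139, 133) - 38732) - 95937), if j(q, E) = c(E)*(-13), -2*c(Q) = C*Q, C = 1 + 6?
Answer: -63958/6135960433 - I*√130722/18407881299 ≈ -1.0423e-5 - 1.9641e-8*I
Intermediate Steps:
C = 7
c(Q) = -7*Q/2
j(q, E) = 91*E/2 (j(q, E) = -7*E/2*(-13) = 91*E/2)
1/(√(j(139, 133) - 38732) - 95937) = 1/(√((91/2)*133 - 38732) - 95937) = 1/(√(12103/2 - 38732) - 95937) = 1/(√(-65361/2) - 95937) = 1/(I*√130722/2 - 95937) = 1/(-95937 + I*√130722/2)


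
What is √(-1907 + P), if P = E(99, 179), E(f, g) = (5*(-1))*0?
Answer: I*√1907 ≈ 43.669*I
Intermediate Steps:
E(f, g) = 0 (E(f, g) = -5*0 = 0)
P = 0
√(-1907 + P) = √(-1907 + 0) = √(-1907) = I*√1907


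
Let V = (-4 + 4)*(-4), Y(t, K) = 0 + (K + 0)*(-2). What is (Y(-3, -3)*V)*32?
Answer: 0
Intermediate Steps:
Y(t, K) = -2*K (Y(t, K) = 0 + K*(-2) = 0 - 2*K = -2*K)
V = 0 (V = 0*(-4) = 0)
(Y(-3, -3)*V)*32 = (-2*(-3)*0)*32 = (6*0)*32 = 0*32 = 0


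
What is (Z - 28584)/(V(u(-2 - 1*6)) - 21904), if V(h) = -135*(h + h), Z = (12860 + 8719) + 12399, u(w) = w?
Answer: -2697/9872 ≈ -0.27320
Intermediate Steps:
Z = 33978 (Z = 21579 + 12399 = 33978)
V(h) = -270*h
(Z - 28584)/(V(u(-2 - 1*6)) - 21904) = (33978 - 28584)/(-270*(-2 - 1*6) - 21904) = 5394/(-270*(-2 - 6) - 21904) = 5394/(-270*(-8) - 21904) = 5394/(2160 - 21904) = 5394/(-19744) = 5394*(-1/19744) = -2697/9872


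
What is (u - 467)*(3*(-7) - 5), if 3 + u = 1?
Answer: 12194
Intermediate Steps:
u = -2 (u = -3 + 1 = -2)
(u - 467)*(3*(-7) - 5) = (-2 - 467)*(3*(-7) - 5) = -469*(-21 - 5) = -469*(-26) = 12194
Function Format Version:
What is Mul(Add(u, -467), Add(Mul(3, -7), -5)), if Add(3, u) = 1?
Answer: 12194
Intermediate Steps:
u = -2 (u = Add(-3, 1) = -2)
Mul(Add(u, -467), Add(Mul(3, -7), -5)) = Mul(Add(-2, -467), Add(Mul(3, -7), -5)) = Mul(-469, Add(-21, -5)) = Mul(-469, -26) = 12194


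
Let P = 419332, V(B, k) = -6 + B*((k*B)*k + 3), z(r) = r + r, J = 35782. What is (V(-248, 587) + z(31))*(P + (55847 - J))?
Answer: 9311864278953936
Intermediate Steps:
z(r) = 2*r
V(B, k) = -6 + B*(3 + B*k²) (V(B, k) = -6 + B*((B*k)*k + 3) = -6 + B*(B*k² + 3) = -6 + B*(3 + B*k²))
(V(-248, 587) + z(31))*(P + (55847 - J)) = ((-6 + 3*(-248) + (-248)²*587²) + 2*31)*(419332 + (55847 - 1*35782)) = ((-6 - 744 + 61504*344569) + 62)*(419332 + (55847 - 35782)) = ((-6 - 744 + 21192371776) + 62)*(419332 + 20065) = (21192371026 + 62)*439397 = 21192371088*439397 = 9311864278953936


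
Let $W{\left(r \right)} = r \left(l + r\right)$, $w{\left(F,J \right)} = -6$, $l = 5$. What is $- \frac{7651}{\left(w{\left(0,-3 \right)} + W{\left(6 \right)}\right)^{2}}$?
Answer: $- \frac{7651}{3600} \approx -2.1253$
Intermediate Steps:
$W{\left(r \right)} = r \left(5 + r\right)$
$- \frac{7651}{\left(w{\left(0,-3 \right)} + W{\left(6 \right)}\right)^{2}} = - \frac{7651}{\left(-6 + 6 \left(5 + 6\right)\right)^{2}} = - \frac{7651}{\left(-6 + 6 \cdot 11\right)^{2}} = - \frac{7651}{\left(-6 + 66\right)^{2}} = - \frac{7651}{60^{2}} = - \frac{7651}{3600}$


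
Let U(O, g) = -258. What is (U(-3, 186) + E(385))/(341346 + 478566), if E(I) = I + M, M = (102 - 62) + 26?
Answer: 193/819912 ≈ 0.00023539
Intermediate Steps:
M = 66 (M = 40 + 26 = 66)
E(I) = 66 + I (E(I) = I + 66 = 66 + I)
(U(-3, 186) + E(385))/(341346 + 478566) = (-258 + (66 + 385))/(341346 + 478566) = (-258 + 451)/819912 = 193*(1/819912) = 193/819912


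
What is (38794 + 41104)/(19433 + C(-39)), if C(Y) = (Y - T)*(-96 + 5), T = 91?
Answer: 79898/31263 ≈ 2.5557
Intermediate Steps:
C(Y) = 8281 - 91*Y (C(Y) = (Y - 1*91)*(-96 + 5) = (Y - 91)*(-91) = (-91 + Y)*(-91) = 8281 - 91*Y)
(38794 + 41104)/(19433 + C(-39)) = (38794 + 41104)/(19433 + (8281 - 91*(-39))) = 79898/(19433 + (8281 + 3549)) = 79898/(19433 + 11830) = 79898/31263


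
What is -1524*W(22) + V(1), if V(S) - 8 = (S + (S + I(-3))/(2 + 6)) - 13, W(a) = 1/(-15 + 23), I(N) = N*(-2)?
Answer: -1549/8 ≈ -193.63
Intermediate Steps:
I(N) = -2*N
W(a) = ⅛ (W(a) = 1/8 = ⅛)
V(S) = -17/4 + 9*S/8 (V(S) = 8 + ((S + (S - 2*(-3))/(2 + 6)) - 13) = 8 + ((S + (S + 6)/8) - 13) = 8 + ((S + (6 + S)*(⅛)) - 13) = 8 + ((S + (¾ + S/8)) - 13) = 8 + ((¾ + 9*S/8) - 13) = 8 + (-49/4 + 9*S/8) = -17/4 + 9*S/8)
-1524*W(22) + V(1) = -1524*⅛ + (-17/4 + (9/8)*1) = -381/2 + (-17/4 + 9/8) = -381/2 - 25/8 = -1549/8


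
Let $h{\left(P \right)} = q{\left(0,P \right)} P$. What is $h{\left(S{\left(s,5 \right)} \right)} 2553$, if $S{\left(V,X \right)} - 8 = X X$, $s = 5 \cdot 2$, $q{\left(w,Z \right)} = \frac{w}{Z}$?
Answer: $0$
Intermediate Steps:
$s = 10$
$S{\left(V,X \right)} = 8 + X^{2}$ ($S{\left(V,X \right)} = 8 + X X = 8 + X^{2}$)
$h{\left(P \right)} = 0$ ($h{\left(P \right)} = \frac{0}{P} P = 0 P = 0$)
$h{\left(S{\left(s,5 \right)} \right)} 2553 = 0 \cdot 2553 = 0$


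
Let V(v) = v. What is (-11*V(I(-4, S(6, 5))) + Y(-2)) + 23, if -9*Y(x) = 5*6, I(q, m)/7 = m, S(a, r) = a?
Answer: -1327/3 ≈ -442.33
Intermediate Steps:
I(q, m) = 7*m
Y(x) = -10/3 (Y(x) = -5*6/9 = -⅑*30 = -10/3)
(-11*V(I(-4, S(6, 5))) + Y(-2)) + 23 = (-77*6 - 10/3) + 23 = (-11*42 - 10/3) + 23 = (-462 - 10/3) + 23 = -1396/3 + 23 = -1327/3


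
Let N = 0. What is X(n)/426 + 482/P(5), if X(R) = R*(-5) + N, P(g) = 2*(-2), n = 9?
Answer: -8563/71 ≈ -120.61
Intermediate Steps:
P(g) = -4
X(R) = -5*R (X(R) = R*(-5) + 0 = -5*R + 0 = -5*R)
X(n)/426 + 482/P(5) = -5*9/426 + 482/(-4) = -45*1/426 + 482*(-1/4) = -15/142 - 241/2 = -8563/71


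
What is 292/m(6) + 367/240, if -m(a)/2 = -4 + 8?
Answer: -8393/240 ≈ -34.971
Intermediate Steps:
m(a) = -8 (m(a) = -2*(-4 + 8) = -2*4 = -8)
292/m(6) + 367/240 = 292/(-8) + 367/240 = 292*(-1/8) + 367*(1/240) = -73/2 + 367/240 = -8393/240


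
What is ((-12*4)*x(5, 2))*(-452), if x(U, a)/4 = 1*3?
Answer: 260352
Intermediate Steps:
x(U, a) = 12 (x(U, a) = 4*(1*3) = 4*3 = 12)
((-12*4)*x(5, 2))*(-452) = (-12*4*12)*(-452) = -48*12*(-452) = -576*(-452) = 260352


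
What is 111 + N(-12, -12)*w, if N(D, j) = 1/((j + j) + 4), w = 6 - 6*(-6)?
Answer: 1089/10 ≈ 108.90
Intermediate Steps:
w = 42 (w = 6 + 36 = 42)
N(D, j) = 1/(4 + 2*j) (N(D, j) = 1/(2*j + 4) = 1/(4 + 2*j))
111 + N(-12, -12)*w = 111 + (1/(2*(2 - 12)))*42 = 111 + ((½)/(-10))*42 = 111 + ((½)*(-⅒))*42 = 111 - 1/20*42 = 111 - 21/10 = 1089/10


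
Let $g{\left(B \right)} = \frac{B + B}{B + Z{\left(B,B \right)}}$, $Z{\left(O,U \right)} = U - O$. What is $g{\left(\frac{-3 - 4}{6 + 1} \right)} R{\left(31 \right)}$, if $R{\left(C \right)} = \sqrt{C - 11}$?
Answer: $4 \sqrt{5} \approx 8.9443$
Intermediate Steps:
$g{\left(B \right)} = 2$ ($g{\left(B \right)} = \frac{B + B}{B + \left(B - B\right)} = \frac{2 B}{B + 0} = \frac{2 B}{B} = 2$)
$R{\left(C \right)} = \sqrt{-11 + C}$
$g{\left(\frac{-3 - 4}{6 + 1} \right)} R{\left(31 \right)} = 2 \sqrt{-11 + 31} = 2 \sqrt{20} = 2 \cdot 2 \sqrt{5} = 4 \sqrt{5}$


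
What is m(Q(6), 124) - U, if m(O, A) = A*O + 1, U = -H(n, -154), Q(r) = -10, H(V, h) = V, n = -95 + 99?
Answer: -1235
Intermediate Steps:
n = 4
U = -4 (U = -1*4 = -4)
m(O, A) = 1 + A*O
m(Q(6), 124) - U = (1 + 124*(-10)) - 1*(-4) = (1 - 1240) + 4 = -1239 + 4 = -1235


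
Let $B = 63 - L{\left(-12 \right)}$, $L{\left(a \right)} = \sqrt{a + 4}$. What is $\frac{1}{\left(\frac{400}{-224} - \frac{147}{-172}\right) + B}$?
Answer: $\frac{89976124}{5596319289} + \frac{2899232 i \sqrt{2}}{5596319289} \approx 0.016078 + 0.00073265 i$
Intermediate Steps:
$L{\left(a \right)} = \sqrt{4 + a}$
$B = 63 - 2 i \sqrt{2}$ ($B = 63 - \sqrt{4 - 12} = 63 - \sqrt{-8} = 63 - 2 i \sqrt{2} \approx 63.0 - 2.8284 i$)
$\frac{1}{\left(\frac{400}{-224} - \frac{147}{-172}\right) + B} = \frac{1}{\left(\frac{400}{-224} - \frac{147}{-172}\right) + \left(63 - 2 i \sqrt{2}\right)} = \frac{1}{\left(400 \left(- \frac{1}{224}\right) - - \frac{147}{172}\right) + \left(63 - 2 i \sqrt{2}\right)} = \frac{1}{\left(- \frac{25}{14} + \frac{147}{172}\right) + \left(63 - 2 i \sqrt{2}\right)} = \frac{1}{- \frac{1121}{1204} + \left(63 - 2 i \sqrt{2}\right)} = \frac{1}{\frac{74731}{1204} - 2 i \sqrt{2}}$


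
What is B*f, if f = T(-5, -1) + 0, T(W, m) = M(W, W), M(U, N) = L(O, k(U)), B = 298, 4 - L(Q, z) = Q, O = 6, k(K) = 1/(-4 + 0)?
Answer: -596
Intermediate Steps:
k(K) = -¼ (k(K) = 1/(-4) = -¼)
L(Q, z) = 4 - Q
M(U, N) = -2 (M(U, N) = 4 - 1*6 = 4 - 6 = -2)
T(W, m) = -2
f = -2 (f = -2 + 0 = -2)
B*f = 298*(-2) = -596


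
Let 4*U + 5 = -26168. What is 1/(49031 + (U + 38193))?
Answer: 4/322723 ≈ 1.2395e-5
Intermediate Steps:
U = -26173/4 (U = -5/4 + (¼)*(-26168) = -5/4 - 6542 = -26173/4 ≈ -6543.3)
1/(49031 + (U + 38193)) = 1/(49031 + (-26173/4 + 38193)) = 1/(49031 + 126599/4) = 1/(322723/4) = 4/322723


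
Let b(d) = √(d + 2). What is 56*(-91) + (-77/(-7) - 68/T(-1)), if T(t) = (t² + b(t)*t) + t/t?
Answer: -5153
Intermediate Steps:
b(d) = √(2 + d)
T(t) = 1 + t² + t*√(2 + t) (T(t) = (t² + √(2 + t)*t) + t/t = (t² + t*√(2 + t)) + 1 = 1 + t² + t*√(2 + t))
56*(-91) + (-77/(-7) - 68/T(-1)) = 56*(-91) + (-77/(-7) - 68/(1 + (-1)² - √(2 - 1))) = -5096 + (-77*(-⅐) - 68/(1 + 1 - √1)) = -5096 + (11 - 68/(1 + 1 - 1*1)) = -5096 + (11 - 68/(1 + 1 - 1)) = -5096 + (11 - 68/1) = -5096 + (11 - 68*1) = -5096 + (11 - 68) = -5096 - 57 = -5153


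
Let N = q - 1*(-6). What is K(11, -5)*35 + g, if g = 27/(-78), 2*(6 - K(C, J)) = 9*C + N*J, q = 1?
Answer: -23669/26 ≈ -910.35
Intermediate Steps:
N = 7 (N = 1 - 1*(-6) = 1 + 6 = 7)
K(C, J) = 6 - 9*C/2 - 7*J/2 (K(C, J) = 6 - (9*C + 7*J)/2 = 6 - (7*J + 9*C)/2 = 6 + (-9*C/2 - 7*J/2) = 6 - 9*C/2 - 7*J/2)
g = -9/26 (g = 27*(-1/78) = -9/26 ≈ -0.34615)
K(11, -5)*35 + g = (6 - 9/2*11 - 7/2*(-5))*35 - 9/26 = (6 - 99/2 + 35/2)*35 - 9/26 = -26*35 - 9/26 = -910 - 9/26 = -23669/26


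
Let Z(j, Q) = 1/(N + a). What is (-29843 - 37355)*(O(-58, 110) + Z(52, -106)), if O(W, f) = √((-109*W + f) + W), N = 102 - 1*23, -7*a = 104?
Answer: -470386/449 - 67198*√6374 ≈ -5.3660e+6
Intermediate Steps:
a = -104/7 (a = -⅐*104 = -104/7 ≈ -14.857)
N = 79 (N = 102 - 23 = 79)
Z(j, Q) = 7/449 (Z(j, Q) = 1/(79 - 104/7) = 1/(449/7) = 7/449)
O(W, f) = √(f - 108*W) (O(W, f) = √((f - 109*W) + W) = √(f - 108*W))
(-29843 - 37355)*(O(-58, 110) + Z(52, -106)) = (-29843 - 37355)*(√(110 - 108*(-58)) + 7/449) = -67198*(√(110 + 6264) + 7/449) = -67198*(√6374 + 7/449) = -67198*(7/449 + √6374) = -470386/449 - 67198*√6374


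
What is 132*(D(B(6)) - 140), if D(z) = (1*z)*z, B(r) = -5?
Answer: -15180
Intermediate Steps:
D(z) = z² (D(z) = z*z = z²)
132*(D(B(6)) - 140) = 132*((-5)² - 140) = 132*(25 - 140) = 132*(-115) = -15180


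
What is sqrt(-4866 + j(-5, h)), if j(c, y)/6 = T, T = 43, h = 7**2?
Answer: 48*I*sqrt(2) ≈ 67.882*I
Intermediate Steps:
h = 49
j(c, y) = 258 (j(c, y) = 6*43 = 258)
sqrt(-4866 + j(-5, h)) = sqrt(-4866 + 258) = sqrt(-4608) = 48*I*sqrt(2)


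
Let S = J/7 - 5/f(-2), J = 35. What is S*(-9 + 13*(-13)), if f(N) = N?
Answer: -1335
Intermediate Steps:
S = 15/2 (S = 35/7 - 5/(-2) = 35*(1/7) - 5*(-1/2) = 5 + 5/2 = 15/2 ≈ 7.5000)
S*(-9 + 13*(-13)) = 15*(-9 + 13*(-13))/2 = 15*(-9 - 169)/2 = (15/2)*(-178) = -1335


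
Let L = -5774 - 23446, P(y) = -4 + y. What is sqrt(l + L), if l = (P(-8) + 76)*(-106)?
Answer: 2*I*sqrt(9001) ≈ 189.75*I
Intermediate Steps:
L = -29220
l = -6784 (l = ((-4 - 8) + 76)*(-106) = (-12 + 76)*(-106) = 64*(-106) = -6784)
sqrt(l + L) = sqrt(-6784 - 29220) = sqrt(-36004) = 2*I*sqrt(9001)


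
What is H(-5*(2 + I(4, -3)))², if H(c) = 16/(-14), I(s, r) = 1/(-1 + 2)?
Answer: 64/49 ≈ 1.3061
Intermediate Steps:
I(s, r) = 1 (I(s, r) = 1/1 = 1)
H(c) = -8/7 (H(c) = 16*(-1/14) = -8/7)
H(-5*(2 + I(4, -3)))² = (-8/7)² = 64/49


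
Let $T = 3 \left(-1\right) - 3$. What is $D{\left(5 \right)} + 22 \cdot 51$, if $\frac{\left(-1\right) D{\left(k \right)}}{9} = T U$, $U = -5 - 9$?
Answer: $366$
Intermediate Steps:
$U = -14$ ($U = -5 - 9 = -14$)
$T = -6$ ($T = -3 - 3 = -6$)
$D{\left(k \right)} = -756$ ($D{\left(k \right)} = - 9 \left(\left(-6\right) \left(-14\right)\right) = \left(-9\right) 84 = -756$)
$D{\left(5 \right)} + 22 \cdot 51 = -756 + 22 \cdot 51 = -756 + 1122 = 366$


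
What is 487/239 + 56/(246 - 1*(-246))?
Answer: 63247/29397 ≈ 2.1515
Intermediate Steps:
487/239 + 56/(246 - 1*(-246)) = 487*(1/239) + 56/(246 + 246) = 487/239 + 56/492 = 487/239 + 56*(1/492) = 487/239 + 14/123 = 63247/29397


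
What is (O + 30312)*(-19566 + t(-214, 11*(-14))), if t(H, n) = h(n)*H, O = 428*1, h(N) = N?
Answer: 411608600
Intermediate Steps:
O = 428
t(H, n) = H*n (t(H, n) = n*H = H*n)
(O + 30312)*(-19566 + t(-214, 11*(-14))) = (428 + 30312)*(-19566 - 2354*(-14)) = 30740*(-19566 - 214*(-154)) = 30740*(-19566 + 32956) = 30740*13390 = 411608600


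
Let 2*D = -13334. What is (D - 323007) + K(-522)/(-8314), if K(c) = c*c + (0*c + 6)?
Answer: -1370591063/4157 ≈ -3.2971e+5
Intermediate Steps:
D = -6667 (D = (½)*(-13334) = -6667)
K(c) = 6 + c² (K(c) = c² + (0 + 6) = c² + 6 = 6 + c²)
(D - 323007) + K(-522)/(-8314) = (-6667 - 323007) + (6 + (-522)²)/(-8314) = -329674 + (6 + 272484)*(-1/8314) = -329674 + 272490*(-1/8314) = -329674 - 136245/4157 = -1370591063/4157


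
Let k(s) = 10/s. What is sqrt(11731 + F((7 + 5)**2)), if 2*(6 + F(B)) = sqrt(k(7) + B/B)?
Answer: sqrt(2298100 + 14*sqrt(119))/14 ≈ 108.29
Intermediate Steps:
F(B) = -6 + sqrt(119)/14 (F(B) = -6 + sqrt(10/7 + B/B)/2 = -6 + sqrt(10*(1/7) + 1)/2 = -6 + sqrt(10/7 + 1)/2 = -6 + sqrt(17/7)/2 = -6 + (sqrt(119)/7)/2 = -6 + sqrt(119)/14)
sqrt(11731 + F((7 + 5)**2)) = sqrt(11731 + (-6 + sqrt(119)/14)) = sqrt(11725 + sqrt(119)/14)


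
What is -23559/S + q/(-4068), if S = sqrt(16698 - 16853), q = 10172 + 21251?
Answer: -31423/4068 + 23559*I*sqrt(155)/155 ≈ -7.7244 + 1892.3*I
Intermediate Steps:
q = 31423
S = I*sqrt(155) (S = sqrt(-155) = I*sqrt(155) ≈ 12.45*I)
-23559/S + q/(-4068) = -23559*(-I*sqrt(155)/155) + 31423/(-4068) = -(-23559)*I*sqrt(155)/155 + 31423*(-1/4068) = 23559*I*sqrt(155)/155 - 31423/4068 = -31423/4068 + 23559*I*sqrt(155)/155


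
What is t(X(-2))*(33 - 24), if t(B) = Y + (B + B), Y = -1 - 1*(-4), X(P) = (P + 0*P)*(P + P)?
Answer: 171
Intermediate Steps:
X(P) = 2*P² (X(P) = (P + 0)*(2*P) = P*(2*P) = 2*P²)
Y = 3 (Y = -1 + 4 = 3)
t(B) = 3 + 2*B (t(B) = 3 + (B + B) = 3 + 2*B)
t(X(-2))*(33 - 24) = (3 + 2*(2*(-2)²))*(33 - 24) = (3 + 2*(2*4))*9 = (3 + 2*8)*9 = (3 + 16)*9 = 19*9 = 171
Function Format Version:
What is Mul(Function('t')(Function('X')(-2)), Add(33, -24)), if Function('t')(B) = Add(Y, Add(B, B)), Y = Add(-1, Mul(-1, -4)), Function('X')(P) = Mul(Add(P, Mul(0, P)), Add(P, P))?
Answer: 171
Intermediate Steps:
Function('X')(P) = Mul(2, Pow(P, 2)) (Function('X')(P) = Mul(Add(P, 0), Mul(2, P)) = Mul(P, Mul(2, P)) = Mul(2, Pow(P, 2)))
Y = 3 (Y = Add(-1, 4) = 3)
Function('t')(B) = Add(3, Mul(2, B)) (Function('t')(B) = Add(3, Add(B, B)) = Add(3, Mul(2, B)))
Mul(Function('t')(Function('X')(-2)), Add(33, -24)) = Mul(Add(3, Mul(2, Mul(2, Pow(-2, 2)))), Add(33, -24)) = Mul(Add(3, Mul(2, Mul(2, 4))), 9) = Mul(Add(3, Mul(2, 8)), 9) = Mul(Add(3, 16), 9) = Mul(19, 9) = 171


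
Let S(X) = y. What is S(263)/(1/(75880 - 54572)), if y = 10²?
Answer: 2130800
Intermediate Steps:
y = 100
S(X) = 100
S(263)/(1/(75880 - 54572)) = 100/(1/(75880 - 54572)) = 100/(1/21308) = 100*21308 = 2130800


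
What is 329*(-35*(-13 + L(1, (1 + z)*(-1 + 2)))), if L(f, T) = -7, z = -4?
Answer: 230300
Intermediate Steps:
329*(-35*(-13 + L(1, (1 + z)*(-1 + 2)))) = 329*(-35*(-13 - 7)) = 329*(-35*(-20)) = 329*700 = 230300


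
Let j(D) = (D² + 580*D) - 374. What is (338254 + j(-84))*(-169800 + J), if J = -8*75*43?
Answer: -57939849600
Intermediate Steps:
j(D) = -374 + D² + 580*D
J = -25800 (J = -600*43 = -25800)
(338254 + j(-84))*(-169800 + J) = (338254 + (-374 + (-84)² + 580*(-84)))*(-169800 - 25800) = (338254 + (-374 + 7056 - 48720))*(-195600) = (338254 - 42038)*(-195600) = 296216*(-195600) = -57939849600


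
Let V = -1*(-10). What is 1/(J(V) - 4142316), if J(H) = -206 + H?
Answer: -1/4142512 ≈ -2.4140e-7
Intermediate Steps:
V = 10
1/(J(V) - 4142316) = 1/((-206 + 10) - 4142316) = 1/(-196 - 4142316) = 1/(-4142512) = -1/4142512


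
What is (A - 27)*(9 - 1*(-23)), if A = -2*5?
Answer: -1184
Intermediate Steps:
A = -10
(A - 27)*(9 - 1*(-23)) = (-10 - 27)*(9 - 1*(-23)) = -37*(9 + 23) = -37*32 = -1184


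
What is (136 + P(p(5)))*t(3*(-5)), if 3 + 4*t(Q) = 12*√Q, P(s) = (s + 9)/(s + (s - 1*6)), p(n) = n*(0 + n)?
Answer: -9027/88 + 9027*I*√15/22 ≈ -102.58 + 1589.2*I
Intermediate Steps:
p(n) = n² (p(n) = n*n = n²)
P(s) = (9 + s)/(-6 + 2*s) (P(s) = (9 + s)/(s + (s - 6)) = (9 + s)/(s + (-6 + s)) = (9 + s)/(-6 + 2*s))
t(Q) = -¾ + 3*√Q (t(Q) = -¾ + (12*√Q)/4 = -¾ + 3*√Q)
(136 + P(p(5)))*t(3*(-5)) = (136 + (9 + 5²)/(2*(-3 + 5²)))*(-¾ + 3*√(3*(-5))) = (136 + (9 + 25)/(2*(-3 + 25)))*(-¾ + 3*√(-15)) = (136 + (½)*34/22)*(-¾ + 3*(I*√15)) = (136 + (½)*(1/22)*34)*(-¾ + 3*I*√15) = (136 + 17/22)*(-¾ + 3*I*√15) = 3009*(-¾ + 3*I*√15)/22 = -9027/88 + 9027*I*√15/22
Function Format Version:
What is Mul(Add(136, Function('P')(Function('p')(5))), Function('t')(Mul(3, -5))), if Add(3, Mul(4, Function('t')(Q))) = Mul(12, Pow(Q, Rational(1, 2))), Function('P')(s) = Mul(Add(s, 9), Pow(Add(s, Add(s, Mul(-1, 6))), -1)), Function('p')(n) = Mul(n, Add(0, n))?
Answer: Add(Rational(-9027, 88), Mul(Rational(9027, 22), I, Pow(15, Rational(1, 2)))) ≈ Add(-102.58, Mul(1589.2, I))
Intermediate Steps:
Function('p')(n) = Pow(n, 2) (Function('p')(n) = Mul(n, n) = Pow(n, 2))
Function('P')(s) = Mul(Pow(Add(-6, Mul(2, s)), -1), Add(9, s)) (Function('P')(s) = Mul(Add(9, s), Pow(Add(s, Add(s, -6)), -1)) = Mul(Add(9, s), Pow(Add(s, Add(-6, s)), -1)) = Mul(Add(9, s), Pow(Add(-6, Mul(2, s)), -1)) = Mul(Pow(Add(-6, Mul(2, s)), -1), Add(9, s)))
Function('t')(Q) = Add(Rational(-3, 4), Mul(3, Pow(Q, Rational(1, 2)))) (Function('t')(Q) = Add(Rational(-3, 4), Mul(Rational(1, 4), Mul(12, Pow(Q, Rational(1, 2))))) = Add(Rational(-3, 4), Mul(3, Pow(Q, Rational(1, 2)))))
Mul(Add(136, Function('P')(Function('p')(5))), Function('t')(Mul(3, -5))) = Mul(Add(136, Mul(Rational(1, 2), Pow(Add(-3, Pow(5, 2)), -1), Add(9, Pow(5, 2)))), Add(Rational(-3, 4), Mul(3, Pow(Mul(3, -5), Rational(1, 2))))) = Mul(Add(136, Mul(Rational(1, 2), Pow(Add(-3, 25), -1), Add(9, 25))), Add(Rational(-3, 4), Mul(3, Pow(-15, Rational(1, 2))))) = Mul(Add(136, Mul(Rational(1, 2), Pow(22, -1), 34)), Add(Rational(-3, 4), Mul(3, Mul(I, Pow(15, Rational(1, 2)))))) = Mul(Add(136, Mul(Rational(1, 2), Rational(1, 22), 34)), Add(Rational(-3, 4), Mul(3, I, Pow(15, Rational(1, 2))))) = Mul(Add(136, Rational(17, 22)), Add(Rational(-3, 4), Mul(3, I, Pow(15, Rational(1, 2))))) = Mul(Rational(3009, 22), Add(Rational(-3, 4), Mul(3, I, Pow(15, Rational(1, 2))))) = Add(Rational(-9027, 88), Mul(Rational(9027, 22), I, Pow(15, Rational(1, 2))))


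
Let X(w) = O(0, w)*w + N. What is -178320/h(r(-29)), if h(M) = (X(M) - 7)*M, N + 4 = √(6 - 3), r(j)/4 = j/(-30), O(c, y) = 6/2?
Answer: 3343500/319 - 5572500*√3/319 ≈ -19775.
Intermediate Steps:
O(c, y) = 3 (O(c, y) = 6*(½) = 3)
r(j) = -2*j/15 (r(j) = 4*(j/(-30)) = 4*(j*(-1/30)) = 4*(-j/30) = -2*j/15)
N = -4 + √3 (N = -4 + √(6 - 3) = -4 + √3 ≈ -2.2679)
X(w) = -4 + √3 + 3*w (X(w) = 3*w + (-4 + √3) = -4 + √3 + 3*w)
h(M) = M*(-11 + √3 + 3*M) (h(M) = ((-4 + √3 + 3*M) - 7)*M = (-11 + √3 + 3*M)*M = M*(-11 + √3 + 3*M))
-178320/h(r(-29)) = -178320*15/(58*(-11 + √3 + 3*(-2/15*(-29)))) = -178320*15/(58*(-11 + √3 + 3*(58/15))) = -178320*15/(58*(-11 + √3 + 58/5)) = -178320*15/(58*(⅗ + √3)) = -178320/(58/25 + 58*√3/15)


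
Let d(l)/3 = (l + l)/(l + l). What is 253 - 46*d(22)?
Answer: 115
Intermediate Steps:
d(l) = 3 (d(l) = 3*((l + l)/(l + l)) = 3*((2*l)/((2*l))) = 3*((2*l)*(1/(2*l))) = 3*1 = 3)
253 - 46*d(22) = 253 - 46*3 = 253 - 138 = 115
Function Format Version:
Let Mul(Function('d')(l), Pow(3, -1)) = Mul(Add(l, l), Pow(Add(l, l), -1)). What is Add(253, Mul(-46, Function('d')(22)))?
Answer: 115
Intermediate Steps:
Function('d')(l) = 3 (Function('d')(l) = Mul(3, Mul(Add(l, l), Pow(Add(l, l), -1))) = Mul(3, Mul(Mul(2, l), Pow(Mul(2, l), -1))) = Mul(3, Mul(Mul(2, l), Mul(Rational(1, 2), Pow(l, -1)))) = Mul(3, 1) = 3)
Add(253, Mul(-46, Function('d')(22))) = Add(253, Mul(-46, 3)) = Add(253, -138) = 115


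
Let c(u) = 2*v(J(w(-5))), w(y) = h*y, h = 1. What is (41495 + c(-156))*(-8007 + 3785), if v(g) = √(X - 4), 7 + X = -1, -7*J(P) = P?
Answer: -175191890 - 16888*I*√3 ≈ -1.7519e+8 - 29251.0*I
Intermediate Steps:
w(y) = y (w(y) = 1*y = y)
J(P) = -P/7
X = -8 (X = -7 - 1 = -8)
v(g) = 2*I*√3 (v(g) = √(-8 - 4) = √(-12) = 2*I*√3)
c(u) = 4*I*√3 (c(u) = 2*(2*I*√3) = 4*I*√3)
(41495 + c(-156))*(-8007 + 3785) = (41495 + 4*I*√3)*(-8007 + 3785) = (41495 + 4*I*√3)*(-4222) = -175191890 - 16888*I*√3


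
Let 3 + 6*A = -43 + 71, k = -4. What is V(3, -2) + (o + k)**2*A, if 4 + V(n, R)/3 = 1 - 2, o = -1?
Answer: 535/6 ≈ 89.167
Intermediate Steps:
V(n, R) = -15 (V(n, R) = -12 + 3*(1 - 2) = -12 + 3*(-1) = -12 - 3 = -15)
A = 25/6 (A = -1/2 + (-43 + 71)/6 = -1/2 + (1/6)*28 = -1/2 + 14/3 = 25/6 ≈ 4.1667)
V(3, -2) + (o + k)**2*A = -15 + (-1 - 4)**2*(25/6) = -15 + (-5)**2*(25/6) = -15 + 25*(25/6) = -15 + 625/6 = 535/6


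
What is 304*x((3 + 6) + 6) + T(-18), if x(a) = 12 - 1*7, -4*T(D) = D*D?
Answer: 1439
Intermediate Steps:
T(D) = -D²/4 (T(D) = -D*D/4 = -D²/4)
x(a) = 5 (x(a) = 12 - 7 = 5)
304*x((3 + 6) + 6) + T(-18) = 304*5 - ¼*(-18)² = 1520 - ¼*324 = 1520 - 81 = 1439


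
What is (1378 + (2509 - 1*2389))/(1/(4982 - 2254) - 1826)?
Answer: -4086544/4981327 ≈ -0.82037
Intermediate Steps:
(1378 + (2509 - 1*2389))/(1/(4982 - 2254) - 1826) = (1378 + (2509 - 2389))/(1/2728 - 1826) = (1378 + 120)/(1/2728 - 1826) = 1498/(-4981327/2728) = 1498*(-2728/4981327) = -4086544/4981327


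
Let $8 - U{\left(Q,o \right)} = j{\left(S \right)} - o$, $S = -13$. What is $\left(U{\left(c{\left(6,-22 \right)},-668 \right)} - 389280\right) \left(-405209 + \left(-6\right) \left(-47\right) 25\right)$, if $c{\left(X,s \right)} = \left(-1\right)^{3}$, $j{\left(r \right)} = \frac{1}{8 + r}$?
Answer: $\frac{776290204141}{5} \approx 1.5526 \cdot 10^{11}$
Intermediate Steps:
$c{\left(X,s \right)} = -1$
$U{\left(Q,o \right)} = \frac{41}{5} + o$ ($U{\left(Q,o \right)} = 8 - \left(\frac{1}{8 - 13} - o\right) = 8 - \left(\frac{1}{-5} - o\right) = 8 - \left(- \frac{1}{5} - o\right) = 8 + \left(\frac{1}{5} + o\right) = \frac{41}{5} + o$)
$\left(U{\left(c{\left(6,-22 \right)},-668 \right)} - 389280\right) \left(-405209 + \left(-6\right) \left(-47\right) 25\right) = \left(\left(\frac{41}{5} - 668\right) - 389280\right) \left(-405209 + \left(-6\right) \left(-47\right) 25\right) = \left(- \frac{3299}{5} - 389280\right) \left(-405209 + 282 \cdot 25\right) = - \frac{1949699 \left(-405209 + 7050\right)}{5} = \left(- \frac{1949699}{5}\right) \left(-398159\right) = \frac{776290204141}{5}$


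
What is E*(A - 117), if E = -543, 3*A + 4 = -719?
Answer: 194394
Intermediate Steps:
A = -241 (A = -4/3 + (⅓)*(-719) = -4/3 - 719/3 = -241)
E*(A - 117) = -543*(-241 - 117) = -543*(-358) = 194394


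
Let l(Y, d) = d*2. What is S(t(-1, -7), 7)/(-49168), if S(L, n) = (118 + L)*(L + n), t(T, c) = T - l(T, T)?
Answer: -17/878 ≈ -0.019362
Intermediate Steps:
l(Y, d) = 2*d
t(T, c) = -T (t(T, c) = T - 2*T = -T)
S(t(-1, -7), 7)/(-49168) = ((-1*(-1))**2 + 118*(-1*(-1)) + 118*7 - 1*(-1)*7)/(-49168) = (1**2 + 118*1 + 826 + 1*7)*(-1/49168) = (1 + 118 + 826 + 7)*(-1/49168) = 952*(-1/49168) = -17/878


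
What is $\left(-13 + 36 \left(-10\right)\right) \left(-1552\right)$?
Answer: $578896$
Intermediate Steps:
$\left(-13 + 36 \left(-10\right)\right) \left(-1552\right) = \left(-13 - 360\right) \left(-1552\right) = \left(-373\right) \left(-1552\right) = 578896$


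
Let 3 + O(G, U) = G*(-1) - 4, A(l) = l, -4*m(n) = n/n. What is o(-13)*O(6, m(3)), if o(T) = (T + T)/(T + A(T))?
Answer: -13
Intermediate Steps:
m(n) = -¼ (m(n) = -n/(4*n) = -¼*1 = -¼)
o(T) = 1 (o(T) = (T + T)/(T + T) = (2*T)/((2*T)) = (2*T)*(1/(2*T)) = 1)
O(G, U) = -7 - G (O(G, U) = -3 + (G*(-1) - 4) = -3 + (-G - 4) = -3 + (-4 - G) = -7 - G)
o(-13)*O(6, m(3)) = 1*(-7 - 1*6) = 1*(-7 - 6) = 1*(-13) = -13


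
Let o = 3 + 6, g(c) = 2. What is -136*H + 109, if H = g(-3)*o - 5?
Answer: -1659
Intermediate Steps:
o = 9
H = 13 (H = 2*9 - 5 = 18 - 5 = 13)
-136*H + 109 = -136*13 + 109 = -1768 + 109 = -1659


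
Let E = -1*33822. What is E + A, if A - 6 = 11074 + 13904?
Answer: -8838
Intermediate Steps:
A = 24984 (A = 6 + (11074 + 13904) = 6 + 24978 = 24984)
E = -33822
E + A = -33822 + 24984 = -8838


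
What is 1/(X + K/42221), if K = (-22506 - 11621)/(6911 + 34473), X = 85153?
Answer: 1747273864/148785611307065 ≈ 1.1744e-5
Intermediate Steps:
K = -34127/41384 ≈ -0.82464
1/(X + K/42221) = 1/(85153 - 34127/41384/42221) = 1/(85153 - 34127/41384*1/42221) = 1/(85153 - 34127/1747273864) = 1/(148785611307065/1747273864) = 1747273864/148785611307065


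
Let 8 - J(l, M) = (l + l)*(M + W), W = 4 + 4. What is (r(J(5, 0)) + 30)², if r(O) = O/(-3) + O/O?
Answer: 3025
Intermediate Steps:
W = 8
J(l, M) = 8 - 2*l*(8 + M) (J(l, M) = 8 - (l + l)*(M + 8) = 8 - 2*l*(8 + M))
r(O) = 1 - O/3 (r(O) = O*(-⅓) + 1 = -O/3 + 1 = 1 - O/3)
(r(J(5, 0)) + 30)² = ((1 - (8 - 16*5 - 2*0*5)/3) + 30)² = ((1 - (8 - 80 + 0)/3) + 30)² = ((1 - ⅓*(-72)) + 30)² = ((1 + 24) + 30)² = (25 + 30)² = 55² = 3025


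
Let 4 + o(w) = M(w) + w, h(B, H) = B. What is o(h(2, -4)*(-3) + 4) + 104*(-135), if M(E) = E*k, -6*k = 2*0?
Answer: -14046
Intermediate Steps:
k = 0 (k = -0/3 = -⅙*0 = 0)
M(E) = 0 (M(E) = E*0 = 0)
o(w) = -4 + w (o(w) = -4 + (0 + w) = -4 + w)
o(h(2, -4)*(-3) + 4) + 104*(-135) = (-4 + (2*(-3) + 4)) + 104*(-135) = (-4 + (-6 + 4)) - 14040 = (-4 - 2) - 14040 = -6 - 14040 = -14046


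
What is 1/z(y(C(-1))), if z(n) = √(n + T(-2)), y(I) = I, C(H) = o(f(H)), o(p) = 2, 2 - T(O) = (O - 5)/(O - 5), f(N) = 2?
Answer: √3/3 ≈ 0.57735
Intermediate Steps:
T(O) = 1 (T(O) = 2 - (O - 5)/(O - 5) = 2 - (-5 + O)/(-5 + O) = 2 - 1*1 = 2 - 1 = 1)
C(H) = 2
z(n) = √(1 + n) (z(n) = √(n + 1) = √(1 + n))
1/z(y(C(-1))) = 1/(√(1 + 2)) = 1/(√3) = √3/3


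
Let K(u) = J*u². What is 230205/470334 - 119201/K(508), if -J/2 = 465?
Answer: 9217525630789/18813322373280 ≈ 0.48995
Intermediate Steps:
J = -930 (J = -2*465 = -930)
K(u) = -930*u²
230205/470334 - 119201/K(508) = 230205/470334 - 119201/((-930*508²)) = 230205*(1/470334) - 119201/((-930*258064)) = 76735/156778 - 119201/(-239999520) = 76735/156778 - 119201*(-1/239999520) = 76735/156778 + 119201/239999520 = 9217525630789/18813322373280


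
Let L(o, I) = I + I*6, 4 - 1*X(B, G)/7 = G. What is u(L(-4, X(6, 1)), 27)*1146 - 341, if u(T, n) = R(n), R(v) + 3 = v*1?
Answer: 27163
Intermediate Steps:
X(B, G) = 28 - 7*G
L(o, I) = 7*I (L(o, I) = I + 6*I = 7*I)
R(v) = -3 + v (R(v) = -3 + v*1 = -3 + v)
u(T, n) = -3 + n
u(L(-4, X(6, 1)), 27)*1146 - 341 = (-3 + 27)*1146 - 341 = 24*1146 - 341 = 27504 - 341 = 27163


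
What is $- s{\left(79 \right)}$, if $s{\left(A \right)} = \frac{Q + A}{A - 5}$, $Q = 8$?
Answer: $- \frac{87}{74} \approx -1.1757$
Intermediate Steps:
$s{\left(A \right)} = \frac{8 + A}{-5 + A}$ ($s{\left(A \right)} = \frac{8 + A}{A - 5} = \frac{8 + A}{-5 + A}$)
$- s{\left(79 \right)} = - \frac{8 + 79}{-5 + 79} = - \frac{87}{74}$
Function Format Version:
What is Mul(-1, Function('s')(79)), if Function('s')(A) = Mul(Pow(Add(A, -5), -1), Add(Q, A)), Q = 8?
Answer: Rational(-87, 74) ≈ -1.1757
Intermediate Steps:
Function('s')(A) = Mul(Pow(Add(-5, A), -1), Add(8, A)) (Function('s')(A) = Mul(Pow(Add(A, -5), -1), Add(8, A)) = Mul(Pow(Add(-5, A), -1), Add(8, A)))
Mul(-1, Function('s')(79)) = Mul(-1, Mul(Pow(Add(-5, 79), -1), Add(8, 79))) = Mul(-1, Mul(Pow(74, -1), 87)) = Mul(-1, Mul(Rational(1, 74), 87)) = Mul(-1, Rational(87, 74)) = Rational(-87, 74)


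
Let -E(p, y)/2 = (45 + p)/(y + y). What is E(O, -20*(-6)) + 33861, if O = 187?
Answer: 507886/15 ≈ 33859.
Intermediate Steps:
E(p, y) = -(45 + p)/y (E(p, y) = -2*(45 + p)/(y + y) = -2*(45 + p)/(2*y) = -2*(45 + p)*1/(2*y) = -(45 + p)/y)
E(O, -20*(-6)) + 33861 = (-45 - 1*187)/((-20*(-6))) + 33861 = (-45 - 187)/120 + 33861 = (1/120)*(-232) + 33861 = -29/15 + 33861 = 507886/15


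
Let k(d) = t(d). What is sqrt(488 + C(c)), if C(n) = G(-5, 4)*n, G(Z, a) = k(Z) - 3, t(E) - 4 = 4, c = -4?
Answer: 6*sqrt(13) ≈ 21.633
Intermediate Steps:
t(E) = 8 (t(E) = 4 + 4 = 8)
k(d) = 8
G(Z, a) = 5 (G(Z, a) = 8 - 3 = 5)
C(n) = 5*n
sqrt(488 + C(c)) = sqrt(488 + 5*(-4)) = sqrt(488 - 20) = sqrt(468) = 6*sqrt(13)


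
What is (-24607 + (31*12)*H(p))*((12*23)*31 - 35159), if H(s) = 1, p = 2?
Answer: 644723705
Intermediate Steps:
(-24607 + (31*12)*H(p))*((12*23)*31 - 35159) = (-24607 + (31*12)*1)*((12*23)*31 - 35159) = (-24607 + 372*1)*(276*31 - 35159) = (-24607 + 372)*(8556 - 35159) = -24235*(-26603) = 644723705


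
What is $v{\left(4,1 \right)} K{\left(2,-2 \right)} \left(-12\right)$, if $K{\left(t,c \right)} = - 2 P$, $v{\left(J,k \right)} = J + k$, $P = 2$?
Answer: $240$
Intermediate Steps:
$K{\left(t,c \right)} = -4$ ($K{\left(t,c \right)} = \left(-2\right) 2 = -4$)
$v{\left(4,1 \right)} K{\left(2,-2 \right)} \left(-12\right) = \left(4 + 1\right) \left(-4\right) \left(-12\right) = 5 \left(-4\right) \left(-12\right) = \left(-20\right) \left(-12\right) = 240$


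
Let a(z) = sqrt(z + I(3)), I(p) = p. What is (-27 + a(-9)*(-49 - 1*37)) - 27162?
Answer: -27189 - 86*I*sqrt(6) ≈ -27189.0 - 210.66*I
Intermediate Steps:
a(z) = sqrt(3 + z) (a(z) = sqrt(z + 3) = sqrt(3 + z))
(-27 + a(-9)*(-49 - 1*37)) - 27162 = (-27 + sqrt(3 - 9)*(-49 - 1*37)) - 27162 = (-27 + sqrt(-6)*(-49 - 37)) - 27162 = (-27 + (I*sqrt(6))*(-86)) - 27162 = (-27 - 86*I*sqrt(6)) - 27162 = -27189 - 86*I*sqrt(6)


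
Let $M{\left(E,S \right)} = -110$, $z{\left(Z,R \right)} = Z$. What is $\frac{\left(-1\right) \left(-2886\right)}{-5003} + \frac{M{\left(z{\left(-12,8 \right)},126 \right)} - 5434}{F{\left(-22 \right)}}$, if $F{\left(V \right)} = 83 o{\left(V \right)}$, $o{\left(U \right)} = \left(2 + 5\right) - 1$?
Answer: $- \frac{4862310}{415249} \approx -11.709$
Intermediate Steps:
$o{\left(U \right)} = 6$ ($o{\left(U \right)} = 7 - 1 = 6$)
$F{\left(V \right)} = 498$ ($F{\left(V \right)} = 83 \cdot 6 = 498$)
$\frac{\left(-1\right) \left(-2886\right)}{-5003} + \frac{M{\left(z{\left(-12,8 \right)},126 \right)} - 5434}{F{\left(-22 \right)}} = \frac{\left(-1\right) \left(-2886\right)}{-5003} + \frac{-110 - 5434}{498} = 2886 \left(- \frac{1}{5003}\right) + \left(-110 - 5434\right) \frac{1}{498} = - \frac{2886}{5003} - \frac{924}{83} = - \frac{4862310}{415249}$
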